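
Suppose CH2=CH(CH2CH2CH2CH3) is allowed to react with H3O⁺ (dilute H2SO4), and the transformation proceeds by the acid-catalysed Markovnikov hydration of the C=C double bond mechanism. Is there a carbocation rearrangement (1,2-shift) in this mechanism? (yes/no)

The first-formed carbocation is secondary.
No single 1,2-shift to an adjacent carbon would produce a more-substituted cation than the one already present, so no rearrangement occurs.

no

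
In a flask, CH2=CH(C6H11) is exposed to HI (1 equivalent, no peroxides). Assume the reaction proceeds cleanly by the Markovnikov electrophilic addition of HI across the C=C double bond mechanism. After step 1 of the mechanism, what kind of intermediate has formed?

secondary carbocation

Step 1: The π electrons of the C=C bond attack a proton of HI; Markovnikov addition places the new C–H on the less-substituted alkene carbon, so the positive charge ends up on the more-substituted carbon — a secondary carbocation. The H–I bond breaks heterolytically, releasing I⁻.
After step 1 the species present is a secondary carbocation.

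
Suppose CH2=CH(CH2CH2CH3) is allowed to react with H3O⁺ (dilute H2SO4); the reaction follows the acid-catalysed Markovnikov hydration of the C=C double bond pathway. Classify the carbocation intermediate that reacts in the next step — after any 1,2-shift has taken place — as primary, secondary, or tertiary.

secondary

Step 1: Electrophilic addition begins with the π(C=C) electrons forming a bond to the proton of H3O⁺. Following Markovnikov's rule, the resulting cation is secondary. H2O is released.
No single 1,2-shift to an adjacent carbon would give a more-substituted cation, so no rearrangement occurs.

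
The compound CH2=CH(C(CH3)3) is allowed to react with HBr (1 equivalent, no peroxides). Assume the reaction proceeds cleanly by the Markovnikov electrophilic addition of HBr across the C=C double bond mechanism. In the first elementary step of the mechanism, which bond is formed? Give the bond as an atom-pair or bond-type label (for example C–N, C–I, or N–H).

C–H

Step 1: The π electrons of the C=C bond attack a proton of HBr; Markovnikov addition places the new C–H on the less-substituted alkene carbon, so the positive charge ends up on the more-substituted carbon — a secondary carbocation. The H–Br bond breaks heterolytically, releasing Br⁻.
The bond formed in this step is the C–H bond.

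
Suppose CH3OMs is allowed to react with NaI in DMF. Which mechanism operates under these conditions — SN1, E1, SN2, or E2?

SN2

Conditions: a methyl substrate with a strong nucleophile in the polar aprotic solvent DMF.
These conditions are the textbook signature of the SN2 pathway.
An unhindered substrate with a strong nucleophile in a polar aprotic solvent favours one-step backside displacement.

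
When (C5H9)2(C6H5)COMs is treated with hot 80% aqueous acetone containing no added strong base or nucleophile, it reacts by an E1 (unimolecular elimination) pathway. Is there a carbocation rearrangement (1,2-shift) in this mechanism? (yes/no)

The first-formed carbocation is tertiary.
No single 1,2-shift to an adjacent carbon would produce a more-substituted cation than the one already present, so no rearrangement occurs.

no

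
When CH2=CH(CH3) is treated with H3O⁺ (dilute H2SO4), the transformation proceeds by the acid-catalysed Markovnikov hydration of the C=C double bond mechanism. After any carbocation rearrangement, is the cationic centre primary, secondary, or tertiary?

Step 1: The π electrons of the C=C bond attack a proton of H3O⁺; Markovnikov addition places the new C–H on the less-substituted alkene carbon, so the positive charge ends up on the more-substituted carbon — a secondary carbocation. H2O is released.
No single 1,2-shift to an adjacent carbon would give a more-substituted cation, so no rearrangement occurs.

secondary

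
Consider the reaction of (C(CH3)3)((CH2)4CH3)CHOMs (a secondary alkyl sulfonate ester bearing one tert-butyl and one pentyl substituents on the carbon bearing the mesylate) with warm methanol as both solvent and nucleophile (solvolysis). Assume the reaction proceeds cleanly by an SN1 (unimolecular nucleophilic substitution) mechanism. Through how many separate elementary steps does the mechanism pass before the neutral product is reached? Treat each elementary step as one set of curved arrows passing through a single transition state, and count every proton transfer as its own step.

4

Step 1: The C–O bond breaks with both electrons going to the mesylate; MsO⁻ leaves and a secondary carbocation remains.
Step 2: A methyl group with its bonding pair migrates from the adjacent tert-butyl carbon to the cationic centre — a 1,2-methyl shift — upgrading the secondary cation to a tertiary one.
Step 3: Nucleophilic capture: the oxygen of CH3OH bonds to the cationic carbon, producing an oxonium-ion intermediate.
Step 4: A second solvent molecule removes the proton on oxygen, giving the neutral ether product.
Total: 4 elementary steps.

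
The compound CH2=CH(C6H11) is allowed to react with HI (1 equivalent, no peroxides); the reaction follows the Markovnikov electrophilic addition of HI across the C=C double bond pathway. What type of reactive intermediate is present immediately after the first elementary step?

Step 1: The π electrons of the C=C bond attack a proton of HI; Markovnikov addition places the new C–H on the less-substituted alkene carbon, so the positive charge ends up on the more-substituted carbon — a secondary carbocation. The H–I bond breaks heterolytically, releasing I⁻.
After step 1 the species present is a secondary carbocation.

secondary carbocation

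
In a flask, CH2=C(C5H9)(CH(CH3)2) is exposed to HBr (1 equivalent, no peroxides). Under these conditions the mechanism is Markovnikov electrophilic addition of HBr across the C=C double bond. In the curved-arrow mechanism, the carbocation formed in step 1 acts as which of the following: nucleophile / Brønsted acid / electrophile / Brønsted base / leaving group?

Step 2: Br⁻ captures the cation: a lone pair on Br⁻ fills the empty p orbital, producing the alkyl halide product.
The carbocation formed in step 1 accepts an electron pair into an empty or π* orbital — it is the electrophile.

electrophile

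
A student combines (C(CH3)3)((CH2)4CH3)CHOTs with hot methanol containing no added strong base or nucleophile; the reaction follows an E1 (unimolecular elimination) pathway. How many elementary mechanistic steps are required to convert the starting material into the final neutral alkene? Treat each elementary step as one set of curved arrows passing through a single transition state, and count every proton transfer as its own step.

3

Step 1: The C–O bond breaks with both electrons going to the tosylate; TsO⁻ leaves and a secondary carbocation remains.
Step 2: Carbocation rearrangement: a 1,2-methyl shift from the adjacent tert-butyl carbon converts the initially-formed secondary cation into the more stable tertiary cation.
Step 3: Loss of a β-proton to a methanol molecule of the solvent: the C–H bonding pair collapses toward the cationic carbon to form the C=C π bond, yielding the alkene.
Total: 3 elementary steps.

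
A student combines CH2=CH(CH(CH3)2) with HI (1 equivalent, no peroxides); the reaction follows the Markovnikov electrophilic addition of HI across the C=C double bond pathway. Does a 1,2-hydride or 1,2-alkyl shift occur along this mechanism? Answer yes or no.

yes

The first-formed carbocation is secondary.
The adjacent isopropyl carbon already bears 2 other carbon substituents and has a hydrogen to migrate; after a 1,2-hydride shift from that carbon the positive charge sits on a tertiary centre.
Tertiary is more stable than secondary, so the shift occurs.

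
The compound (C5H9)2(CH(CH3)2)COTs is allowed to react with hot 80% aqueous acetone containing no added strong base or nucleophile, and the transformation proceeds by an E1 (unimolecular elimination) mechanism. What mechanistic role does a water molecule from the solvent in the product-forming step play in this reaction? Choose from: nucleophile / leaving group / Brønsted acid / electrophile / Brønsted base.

Brønsted base

Step 2: Loss of a β-proton to a water molecule of the solvent: the C–H bonding pair collapses toward the cationic carbon to form the C=C π bond, yielding the alkene.
A water molecule from the solvent in the product-forming step accepts a proton in a proton-transfer step — a Brønsted base.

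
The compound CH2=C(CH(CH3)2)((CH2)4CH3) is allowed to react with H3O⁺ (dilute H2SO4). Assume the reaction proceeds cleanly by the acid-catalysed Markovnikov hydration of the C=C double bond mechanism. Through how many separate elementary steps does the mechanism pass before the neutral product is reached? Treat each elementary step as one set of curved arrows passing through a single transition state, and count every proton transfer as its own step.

Step 1: The π electrons of the C=C bond attack a proton of H3O⁺; Markovnikov addition places the new C–H on the less-substituted alkene carbon, so the positive charge ends up on the more-substituted carbon — a tertiary carbocation. H2O is released.
(No 1,2-shift: no single shift to an adjacent carbon would give a more stable cation.)
Step 2: Nucleophilic capture of the cation by H2O produces the protonated alcohol (an oxonium ion).
Step 3: Deprotonation of the oxonium ion by a water molecule delivers the neutral alcohol and regenerates the acid catalyst.
Total: 3 elementary steps.

3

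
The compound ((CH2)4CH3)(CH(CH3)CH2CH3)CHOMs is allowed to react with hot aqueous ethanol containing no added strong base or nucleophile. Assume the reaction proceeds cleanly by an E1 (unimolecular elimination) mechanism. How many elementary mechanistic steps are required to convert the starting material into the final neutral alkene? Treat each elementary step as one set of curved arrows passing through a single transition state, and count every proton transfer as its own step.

3

Step 1: Unassisted departure of MsO⁻ (taking the C–O bonding pair) generates a secondary carbocation.
Step 2: Carbocation rearrangement: a 1,2-hydride shift from the adjacent sec-butyl carbon converts the initially-formed secondary cation into the more stable tertiary cation.
Step 3: A water (or ethanol) molecule (solvent) deprotonates a β-carbon; as the C–H bond breaks, those electrons form the new alkene π bond.
Total: 3 elementary steps.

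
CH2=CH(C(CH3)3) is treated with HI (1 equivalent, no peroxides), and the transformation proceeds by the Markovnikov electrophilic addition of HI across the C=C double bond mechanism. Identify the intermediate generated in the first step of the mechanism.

secondary carbocation

Step 1: Protonation of the alkene by HI: the π bond acts as the nucleophile and picks up H⁺, giving the more stable (Markovnikov) secondary carbocation. The H–I bond breaks heterolytically, releasing I⁻.
After step 1 the species present is a secondary carbocation.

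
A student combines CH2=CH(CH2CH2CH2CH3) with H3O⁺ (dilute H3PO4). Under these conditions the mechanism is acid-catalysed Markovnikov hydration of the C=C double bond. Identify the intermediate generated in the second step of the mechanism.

oxonium ion

Step 1: Electrophilic addition begins with the π(C=C) electrons forming a bond to the proton of H3O⁺. Following Markovnikov's rule, the resulting cation is secondary. H2O is released.
Step 2: A lone pair on the oxygen of H2O attacks the carbocation, forming a C–O bond and an oxonium ion (a protonated alcohol).
After step 2 the species present is an oxonium ion.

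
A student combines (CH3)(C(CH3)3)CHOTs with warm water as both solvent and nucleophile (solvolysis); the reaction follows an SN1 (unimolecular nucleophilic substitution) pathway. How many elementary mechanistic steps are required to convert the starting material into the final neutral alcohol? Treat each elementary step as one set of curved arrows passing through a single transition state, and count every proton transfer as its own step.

Step 1: Ionisation: the C–O σ-bond cleaves heterolytically; both bonding electrons depart with TsO⁻, leaving a secondary carbocation at the α-carbon.
Step 2: A methyl group with its bonding pair migrates from the adjacent tert-butyl carbon to the cationic centre — a 1,2-methyl shift — upgrading the secondary cation to a tertiary one.
Step 3: H2O donates an oxygen lone pair into the empty p orbital of the cation, giving a protonated alcohol (an oxonium ion).
Step 4: Deprotonation of the oxonium oxygen by solvent water yields the neutral alcohol.
Total: 4 elementary steps.

4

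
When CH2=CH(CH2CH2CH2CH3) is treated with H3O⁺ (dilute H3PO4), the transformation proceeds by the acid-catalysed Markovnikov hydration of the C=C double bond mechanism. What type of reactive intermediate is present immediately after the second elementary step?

oxonium ion

Step 1: The π electrons of the C=C bond attack a proton of H3O⁺; Markovnikov addition places the new C–H on the less-substituted alkene carbon, so the positive charge ends up on the more-substituted carbon — a secondary carbocation. H2O is released.
Step 2: A lone pair on the oxygen of H2O attacks the carbocation, forming a C–O bond and an oxonium ion (a protonated alcohol).
After step 2 the species present is an oxonium ion.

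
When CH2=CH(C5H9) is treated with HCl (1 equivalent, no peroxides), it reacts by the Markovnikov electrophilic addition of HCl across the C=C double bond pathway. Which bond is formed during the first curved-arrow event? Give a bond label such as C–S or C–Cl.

C–H

Step 1: The π electrons of the C=C bond attack a proton of HCl; Markovnikov addition places the new C–H on the less-substituted alkene carbon, so the positive charge ends up on the more-substituted carbon — a secondary carbocation. The H–Cl bond breaks heterolytically, releasing Cl⁻.
The bond formed in this step is the C–H bond.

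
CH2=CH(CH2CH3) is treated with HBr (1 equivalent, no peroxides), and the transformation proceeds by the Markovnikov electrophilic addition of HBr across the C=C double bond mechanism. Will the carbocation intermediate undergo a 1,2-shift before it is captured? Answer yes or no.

no

The first-formed carbocation is secondary.
No single 1,2-shift to an adjacent carbon would produce a more-substituted cation than the one already present, so no rearrangement occurs.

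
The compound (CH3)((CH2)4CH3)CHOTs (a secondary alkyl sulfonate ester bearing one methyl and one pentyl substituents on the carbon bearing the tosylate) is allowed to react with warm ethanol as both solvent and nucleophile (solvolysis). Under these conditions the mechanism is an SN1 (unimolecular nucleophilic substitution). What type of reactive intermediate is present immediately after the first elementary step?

secondary carbocation

Step 1: The C–O bond breaks with both electrons going to the tosylate; TsO⁻ leaves and a secondary carbocation remains.
After step 1 the species present is a secondary carbocation.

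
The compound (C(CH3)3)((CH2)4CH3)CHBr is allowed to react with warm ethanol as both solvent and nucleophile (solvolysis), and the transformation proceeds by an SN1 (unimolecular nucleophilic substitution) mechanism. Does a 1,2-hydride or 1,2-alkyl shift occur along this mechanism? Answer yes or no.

yes

The first-formed carbocation is secondary.
The adjacent tert-butyl carbon has no hydrogen but bears methyl groups; migration of one methyl with its bonding pair (a 1,2-methyl shift) places the charge on a tertiary centre.
Tertiary is more stable than secondary, so the shift occurs.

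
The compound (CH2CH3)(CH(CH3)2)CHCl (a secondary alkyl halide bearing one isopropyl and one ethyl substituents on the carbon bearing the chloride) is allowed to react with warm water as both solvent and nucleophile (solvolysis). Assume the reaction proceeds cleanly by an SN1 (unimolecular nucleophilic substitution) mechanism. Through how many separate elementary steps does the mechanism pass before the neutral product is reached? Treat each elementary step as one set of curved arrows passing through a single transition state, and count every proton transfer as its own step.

Step 1: Unassisted departure of Cl⁻ (taking the C–Cl bonding pair) generates a secondary carbocation.
Step 2: A hydride (H with its bonding pair) migrates from the adjacent isopropyl carbon to the cationic centre — a 1,2-hydride shift — upgrading the secondary cation to a tertiary one.
Step 3: A lone pair on the oxygen of H2O attacks the carbocation, forming a new C–O σ-bond and an oxonium ion.
Step 4: Proton transfer from the O–H of the oxonium ion to a solvent molecule delivers the neutral alcohol.
Total: 4 elementary steps.

4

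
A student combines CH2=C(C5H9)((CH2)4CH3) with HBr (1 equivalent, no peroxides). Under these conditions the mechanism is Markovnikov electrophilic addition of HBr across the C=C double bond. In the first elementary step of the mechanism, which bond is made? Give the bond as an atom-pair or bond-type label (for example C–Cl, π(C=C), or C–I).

C–H

Step 1: The π electrons of the C=C bond attack a proton of HBr; Markovnikov addition places the new C–H on the less-substituted alkene carbon, so the positive charge ends up on the more-substituted carbon — a tertiary carbocation. The H–Br bond breaks heterolytically, releasing Br⁻.
The bond formed in this step is the C–H bond.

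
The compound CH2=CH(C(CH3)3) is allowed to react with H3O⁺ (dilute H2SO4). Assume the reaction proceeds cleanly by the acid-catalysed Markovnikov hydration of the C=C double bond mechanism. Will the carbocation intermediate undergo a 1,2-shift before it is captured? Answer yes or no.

yes

The first-formed carbocation is secondary.
The adjacent tert-butyl carbon has no hydrogen but bears methyl groups; migration of one methyl with its bonding pair (a 1,2-methyl shift) places the charge on a tertiary centre.
Tertiary is more stable than secondary, so the shift occurs.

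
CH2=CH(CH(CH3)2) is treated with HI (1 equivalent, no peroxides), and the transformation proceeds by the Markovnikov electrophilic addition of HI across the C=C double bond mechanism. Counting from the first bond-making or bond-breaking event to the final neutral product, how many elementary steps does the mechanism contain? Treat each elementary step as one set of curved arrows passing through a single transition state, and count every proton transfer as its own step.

Step 1: Protonation of the alkene by HI: the π bond acts as the nucleophile and picks up H⁺, giving the more stable (Markovnikov) secondary carbocation. The H–I bond breaks heterolytically, releasing I⁻.
Step 2: Carbocation rearrangement: a 1,2-hydride shift from the adjacent isopropyl carbon converts the initially-formed secondary cation into the more stable tertiary cation.
Step 3: The I⁻ anion donates a lone pair to the carbocation, forming the new C–I σ-bond and giving the neutral alkyl halide.
Total: 3 elementary steps.

3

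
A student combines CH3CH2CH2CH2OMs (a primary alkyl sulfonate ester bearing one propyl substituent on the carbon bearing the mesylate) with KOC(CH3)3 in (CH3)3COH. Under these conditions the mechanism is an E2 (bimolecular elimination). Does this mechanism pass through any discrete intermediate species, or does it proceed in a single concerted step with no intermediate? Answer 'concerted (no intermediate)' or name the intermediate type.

concerted (no intermediate)

Concerted anti-periplanar elimination: (CH3)3CO⁻ abstracts a β-H while MsO⁻ leaves, and the C–H electrons become the new C=C π bond — all in a single transition state.
All bond changes occur in one transition state; no discrete intermediate is formed.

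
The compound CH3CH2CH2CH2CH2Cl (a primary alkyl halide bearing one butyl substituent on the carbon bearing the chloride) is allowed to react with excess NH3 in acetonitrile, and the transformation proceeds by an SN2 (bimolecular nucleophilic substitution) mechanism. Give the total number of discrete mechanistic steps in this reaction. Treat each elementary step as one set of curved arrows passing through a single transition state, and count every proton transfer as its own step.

2

Step 1: A lone pair on the N of NH3 attacks the α-carbon from the back side while the C–Cl bond breaks; both bonding electrons leave with Cl⁻. The product of this concerted step is an alkylammonium ion.
Step 2: A second equivalent of NH3 removes a proton from the N, giving the neutral product.
Total: 2 elementary steps.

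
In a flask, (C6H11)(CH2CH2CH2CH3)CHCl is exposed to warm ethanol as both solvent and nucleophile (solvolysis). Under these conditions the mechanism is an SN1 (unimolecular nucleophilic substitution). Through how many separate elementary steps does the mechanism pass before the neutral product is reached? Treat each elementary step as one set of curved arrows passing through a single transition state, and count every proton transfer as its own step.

4

Step 1: Unassisted departure of Cl⁻ (taking the C–Cl bonding pair) generates a secondary carbocation.
Step 2: A 1,2-hydride shift from the adjacent cyclohexyl carbon moves the positive charge from the secondary centre to an adjacent carbon, generating a more stable tertiary carbocation.
Step 3: CH3CH2OH donates an oxygen lone pair into the empty p orbital of the cation, giving a protonated ether (an oxonium ion).
Step 4: Deprotonation of the oxonium oxygen by solvent ethanol yields the neutral ether.
Total: 4 elementary steps.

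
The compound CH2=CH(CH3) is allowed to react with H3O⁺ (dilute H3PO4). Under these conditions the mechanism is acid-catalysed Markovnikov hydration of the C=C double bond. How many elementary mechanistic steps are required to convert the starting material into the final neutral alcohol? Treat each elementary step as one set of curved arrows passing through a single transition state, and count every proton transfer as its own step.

3

Step 1: Electrophilic addition begins with the π(C=C) electrons forming a bond to the proton of H3O⁺. Following Markovnikov's rule, the resulting cation is secondary. H2O is released.
(No 1,2-shift: no single shift to an adjacent carbon would give a more stable cation.)
Step 2: A lone pair on the oxygen of H2O attacks the carbocation, forming a C–O bond and an oxonium ion (a protonated alcohol).
Step 3: H2O removes a proton from the oxonium oxygen, regenerating H3O⁺ and giving the neutral alcohol.
Total: 3 elementary steps.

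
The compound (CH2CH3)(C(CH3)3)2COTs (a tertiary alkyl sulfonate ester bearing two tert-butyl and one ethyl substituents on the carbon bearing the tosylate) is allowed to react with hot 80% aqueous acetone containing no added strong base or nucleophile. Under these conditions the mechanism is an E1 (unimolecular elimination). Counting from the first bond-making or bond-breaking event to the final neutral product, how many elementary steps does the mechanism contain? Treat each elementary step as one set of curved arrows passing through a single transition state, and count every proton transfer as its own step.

Step 1: Rate-determining heterolysis of the C–O bond gives TsO⁻ and a tertiary carbocation.
(No 1,2-shift: no single shift to an adjacent carbon would give a more stable cation.)
Step 2: A water molecule (solvent) deprotonates a β-carbon; as the C–H bond breaks, those electrons form the new alkene π bond.
Total: 2 elementary steps.

2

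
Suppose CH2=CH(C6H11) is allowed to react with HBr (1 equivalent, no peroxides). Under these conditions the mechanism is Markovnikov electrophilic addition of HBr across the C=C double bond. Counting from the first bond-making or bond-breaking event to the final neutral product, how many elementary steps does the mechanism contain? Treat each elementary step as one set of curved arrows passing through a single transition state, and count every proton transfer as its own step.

Step 1: Electrophilic addition begins with the π(C=C) electrons forming a bond to the proton of HBr. Following Markovnikov's rule, the resulting cation is secondary. The H–Br bond breaks heterolytically, releasing Br⁻.
Step 2: A hydride (H with its bonding pair) migrates from the adjacent cyclohexyl carbon to the cationic centre — a 1,2-hydride shift — upgrading the secondary cation to a tertiary one.
Step 3: The Br⁻ anion donates a lone pair to the carbocation, forming the new C–Br σ-bond and giving the neutral alkyl halide.
Total: 3 elementary steps.

3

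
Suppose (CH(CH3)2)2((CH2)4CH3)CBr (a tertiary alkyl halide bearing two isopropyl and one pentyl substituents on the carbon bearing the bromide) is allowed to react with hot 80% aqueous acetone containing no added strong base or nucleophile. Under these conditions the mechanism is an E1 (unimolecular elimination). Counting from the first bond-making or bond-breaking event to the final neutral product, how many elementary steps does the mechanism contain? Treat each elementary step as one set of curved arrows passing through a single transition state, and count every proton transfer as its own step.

Step 1: Unassisted departure of Br⁻ (taking the C–Br bonding pair) generates a tertiary carbocation.
(No 1,2-shift: no single shift to an adjacent carbon would give a more stable cation.)
Step 2: A weak base (a water molecule from the solvent) removes a proton from a carbon adjacent to the cationic centre; the electrons of that C–H bond become the new π(C=C) bond, giving the alkene.
Total: 2 elementary steps.

2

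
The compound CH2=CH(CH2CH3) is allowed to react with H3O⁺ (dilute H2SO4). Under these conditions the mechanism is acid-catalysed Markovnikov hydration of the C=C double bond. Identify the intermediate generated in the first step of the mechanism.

secondary carbocation

Step 1: The π electrons of the C=C bond attack a proton of H3O⁺; Markovnikov addition places the new C–H on the less-substituted alkene carbon, so the positive charge ends up on the more-substituted carbon — a secondary carbocation. H2O is released.
After step 1 the species present is a secondary carbocation.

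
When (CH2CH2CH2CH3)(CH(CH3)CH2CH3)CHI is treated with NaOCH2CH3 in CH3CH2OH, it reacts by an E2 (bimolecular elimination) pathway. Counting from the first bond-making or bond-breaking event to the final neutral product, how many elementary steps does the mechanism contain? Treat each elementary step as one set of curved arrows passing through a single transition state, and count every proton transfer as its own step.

1

Step 1: Concerted anti-periplanar elimination: CH3CH2O⁻ abstracts a β-H while I⁻ leaves, and the C–H electrons become the new C=C π bond — all in a single transition state.
Total: 1 elementary step.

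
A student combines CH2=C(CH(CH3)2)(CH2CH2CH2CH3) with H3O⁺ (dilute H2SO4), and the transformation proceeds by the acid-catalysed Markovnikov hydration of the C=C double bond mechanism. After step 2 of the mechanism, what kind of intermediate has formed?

oxonium ion

Step 1: Electrophilic addition begins with the π(C=C) electrons forming a bond to the proton of H3O⁺. Following Markovnikov's rule, the resulting cation is tertiary. H2O is released.
Step 2: A lone pair on the oxygen of H2O attacks the carbocation, forming a C–O bond and an oxonium ion (a protonated alcohol).
After step 2 the species present is an oxonium ion.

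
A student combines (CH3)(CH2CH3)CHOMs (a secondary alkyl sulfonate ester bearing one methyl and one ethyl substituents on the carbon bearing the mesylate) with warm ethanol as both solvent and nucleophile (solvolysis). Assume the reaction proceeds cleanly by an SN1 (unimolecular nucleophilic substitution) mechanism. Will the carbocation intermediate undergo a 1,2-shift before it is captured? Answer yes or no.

The first-formed carbocation is secondary.
No single 1,2-shift to an adjacent carbon would produce a more-substituted cation than the one already present, so no rearrangement occurs.

no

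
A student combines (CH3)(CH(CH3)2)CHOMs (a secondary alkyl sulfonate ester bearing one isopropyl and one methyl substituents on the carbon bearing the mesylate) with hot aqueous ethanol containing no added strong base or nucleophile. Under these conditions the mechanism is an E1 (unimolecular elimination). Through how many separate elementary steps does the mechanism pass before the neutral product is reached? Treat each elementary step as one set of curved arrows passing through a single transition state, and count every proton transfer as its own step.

Step 1: The C–O bond breaks with both electrons going to the mesylate; MsO⁻ leaves and a secondary carbocation remains.
Step 2: Carbocation rearrangement: a 1,2-hydride shift from the adjacent isopropyl carbon converts the initially-formed secondary cation into the more stable tertiary cation.
Step 3: Loss of a β-proton to a water (or ethanol) molecule of the solvent: the C–H bonding pair collapses toward the cationic carbon to form the C=C π bond, yielding the alkene.
Total: 3 elementary steps.

3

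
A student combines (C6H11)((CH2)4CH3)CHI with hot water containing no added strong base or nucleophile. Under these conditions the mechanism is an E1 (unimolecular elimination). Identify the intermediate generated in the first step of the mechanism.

Step 1: Unassisted departure of I⁻ (taking the C–I bonding pair) generates a secondary carbocation.
After step 1 the species present is a secondary carbocation.

secondary carbocation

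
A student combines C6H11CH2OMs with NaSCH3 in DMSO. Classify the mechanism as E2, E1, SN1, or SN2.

Conditions: a primary substrate with a strong nucleophile in the polar aprotic solvent DMSO.
These conditions are the textbook signature of the SN2 pathway.
An unhindered substrate with a strong nucleophile in a polar aprotic solvent favours one-step backside displacement.

SN2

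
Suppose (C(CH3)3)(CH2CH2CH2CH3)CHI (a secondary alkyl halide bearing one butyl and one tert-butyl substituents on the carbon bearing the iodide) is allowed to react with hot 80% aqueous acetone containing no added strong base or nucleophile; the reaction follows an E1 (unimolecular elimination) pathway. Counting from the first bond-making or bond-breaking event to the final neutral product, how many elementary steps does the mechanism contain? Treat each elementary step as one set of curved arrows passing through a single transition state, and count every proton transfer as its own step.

3

Step 1: Rate-determining heterolysis of the C–I bond gives I⁻ and a secondary carbocation.
Step 2: A 1,2-methyl shift from the adjacent tert-butyl carbon moves the positive charge from the secondary centre to an adjacent carbon, generating a more stable tertiary carbocation.
Step 3: A weak base (a water molecule from the solvent) removes a proton from a carbon adjacent to the cationic centre; the electrons of that C–H bond become the new π(C=C) bond, giving the alkene.
Total: 3 elementary steps.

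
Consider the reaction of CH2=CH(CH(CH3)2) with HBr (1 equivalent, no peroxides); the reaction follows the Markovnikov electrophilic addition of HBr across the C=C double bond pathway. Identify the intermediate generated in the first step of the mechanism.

secondary carbocation

Step 1: The π electrons of the C=C bond attack a proton of HBr; Markovnikov addition places the new C–H on the less-substituted alkene carbon, so the positive charge ends up on the more-substituted carbon — a secondary carbocation. The H–Br bond breaks heterolytically, releasing Br⁻.
After step 1 the species present is a secondary carbocation.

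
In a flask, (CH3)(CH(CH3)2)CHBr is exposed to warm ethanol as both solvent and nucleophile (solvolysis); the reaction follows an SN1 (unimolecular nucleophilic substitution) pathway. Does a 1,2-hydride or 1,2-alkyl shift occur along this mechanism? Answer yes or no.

The first-formed carbocation is secondary.
The adjacent isopropyl carbon already bears 2 other carbon substituents and has a hydrogen to migrate; after a 1,2-hydride shift from that carbon the positive charge sits on a tertiary centre.
Tertiary is more stable than secondary, so the shift occurs.

yes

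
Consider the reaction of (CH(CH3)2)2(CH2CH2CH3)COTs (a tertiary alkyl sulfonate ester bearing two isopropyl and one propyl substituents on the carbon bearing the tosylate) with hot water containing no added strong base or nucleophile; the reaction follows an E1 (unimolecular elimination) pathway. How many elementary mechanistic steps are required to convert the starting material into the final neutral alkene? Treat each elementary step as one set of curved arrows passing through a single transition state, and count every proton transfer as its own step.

2

Step 1: Ionisation: the C–O σ-bond cleaves heterolytically; both bonding electrons depart with TsO⁻, leaving a tertiary carbocation at the α-carbon.
(No 1,2-shift: no single shift to an adjacent carbon would give a more stable cation.)
Step 2: A water molecule (solvent) deprotonates a β-carbon; as the C–H bond breaks, those electrons form the new alkene π bond.
Total: 2 elementary steps.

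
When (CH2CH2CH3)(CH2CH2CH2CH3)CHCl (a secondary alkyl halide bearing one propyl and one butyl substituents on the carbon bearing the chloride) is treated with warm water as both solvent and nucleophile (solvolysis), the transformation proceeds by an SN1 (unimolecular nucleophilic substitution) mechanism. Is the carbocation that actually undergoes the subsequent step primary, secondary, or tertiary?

Step 1: Unassisted departure of Cl⁻ (taking the C–Cl bonding pair) generates a secondary carbocation.
No single 1,2-shift to an adjacent carbon would give a more-substituted cation, so no rearrangement occurs.

secondary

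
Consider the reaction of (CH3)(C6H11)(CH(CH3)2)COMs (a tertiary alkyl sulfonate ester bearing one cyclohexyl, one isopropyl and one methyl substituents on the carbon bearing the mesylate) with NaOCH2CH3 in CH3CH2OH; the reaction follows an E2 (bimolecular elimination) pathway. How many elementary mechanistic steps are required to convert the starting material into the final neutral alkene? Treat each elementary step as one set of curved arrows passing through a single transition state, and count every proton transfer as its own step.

1

Step 1: Concerted anti-periplanar elimination: CH3CH2O⁻ abstracts a β-H while MsO⁻ leaves, and the C–H electrons become the new C=C π bond — all in a single transition state.
Total: 1 elementary step.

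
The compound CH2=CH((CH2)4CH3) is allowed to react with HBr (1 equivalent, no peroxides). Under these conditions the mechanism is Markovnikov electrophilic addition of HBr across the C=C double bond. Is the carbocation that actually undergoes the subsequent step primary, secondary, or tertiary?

Step 1: Protonation of the alkene by HBr: the π bond acts as the nucleophile and picks up H⁺, giving the more stable (Markovnikov) secondary carbocation. The H–Br bond breaks heterolytically, releasing Br⁻.
No single 1,2-shift to an adjacent carbon would give a more-substituted cation, so no rearrangement occurs.

secondary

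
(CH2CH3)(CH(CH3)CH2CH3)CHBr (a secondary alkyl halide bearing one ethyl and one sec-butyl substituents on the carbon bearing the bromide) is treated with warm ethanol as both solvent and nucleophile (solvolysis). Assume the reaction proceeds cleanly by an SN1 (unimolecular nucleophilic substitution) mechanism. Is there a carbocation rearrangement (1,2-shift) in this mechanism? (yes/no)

yes

The first-formed carbocation is secondary.
The adjacent sec-butyl carbon already bears 2 other carbon substituents and has a hydrogen to migrate; after a 1,2-hydride shift from that carbon the positive charge sits on a tertiary centre.
Tertiary is more stable than secondary, so the shift occurs.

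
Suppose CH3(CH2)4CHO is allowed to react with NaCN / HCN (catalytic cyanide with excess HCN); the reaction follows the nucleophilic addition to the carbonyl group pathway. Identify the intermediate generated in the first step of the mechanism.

Step 1: CN⁻ attacks the sp² carbonyl carbon; the C=O π bond breaks and the electrons end up as a lone pair on the alkoxide oxygen of the tetrahedral intermediate.
After step 1 the species present is a tetrahedral alkoxide intermediate.

tetrahedral alkoxide intermediate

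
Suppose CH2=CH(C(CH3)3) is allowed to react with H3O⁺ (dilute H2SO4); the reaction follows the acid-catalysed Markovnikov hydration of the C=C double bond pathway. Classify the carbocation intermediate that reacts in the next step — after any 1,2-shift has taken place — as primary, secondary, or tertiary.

tertiary

Step 1: Electrophilic addition begins with the π(C=C) electrons forming a bond to the proton of H3O⁺. Following Markovnikov's rule, the resulting cation is secondary. H2O is released.
Step 2: Carbocation rearrangement: a 1,2-methyl shift from the adjacent tert-butyl carbon converts the initially-formed secondary cation into the more stable tertiary cation.
The cation rearranges from secondary to tertiary via a 1,2-methyl shift from the adjacent tert-butyl carbon; the tertiary cation is what reacts next.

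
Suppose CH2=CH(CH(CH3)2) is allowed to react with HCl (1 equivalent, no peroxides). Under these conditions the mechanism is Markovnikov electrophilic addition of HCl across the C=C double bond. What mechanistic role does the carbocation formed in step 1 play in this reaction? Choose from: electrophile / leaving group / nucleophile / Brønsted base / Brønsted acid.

Step 3: Cl⁻ captures the cation: a lone pair on Cl⁻ fills the empty p orbital, producing the alkyl halide product.
The carbocation formed in step 1 accepts an electron pair into an empty or π* orbital — it is the electrophile.

electrophile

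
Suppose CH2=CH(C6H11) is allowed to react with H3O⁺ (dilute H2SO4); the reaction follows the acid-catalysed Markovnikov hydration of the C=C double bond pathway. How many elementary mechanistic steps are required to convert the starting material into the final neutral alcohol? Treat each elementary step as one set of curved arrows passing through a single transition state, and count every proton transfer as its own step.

Step 1: Protonation of the alkene by H3O⁺: the π bond acts as the nucleophile and picks up H⁺, giving the more stable (Markovnikov) secondary carbocation. H2O is released.
Step 2: A 1,2-hydride shift from the adjacent cyclohexyl carbon moves the positive charge from the secondary centre to an adjacent carbon, generating a more stable tertiary carbocation.
Step 3: A lone pair on the oxygen of H2O attacks the carbocation, forming a C–O bond and an oxonium ion (a protonated alcohol).
Step 4: Deprotonation of the oxonium ion by a water molecule delivers the neutral alcohol and regenerates the acid catalyst.
Total: 4 elementary steps.

4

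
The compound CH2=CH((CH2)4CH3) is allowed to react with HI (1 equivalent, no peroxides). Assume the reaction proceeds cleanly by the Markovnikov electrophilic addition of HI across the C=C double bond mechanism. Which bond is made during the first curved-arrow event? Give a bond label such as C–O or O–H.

C–H

Step 1: Electrophilic addition begins with the π(C=C) electrons forming a bond to the proton of HI. Following Markovnikov's rule, the resulting cation is secondary. The H–I bond breaks heterolytically, releasing I⁻.
The bond formed in this step is the C–H bond.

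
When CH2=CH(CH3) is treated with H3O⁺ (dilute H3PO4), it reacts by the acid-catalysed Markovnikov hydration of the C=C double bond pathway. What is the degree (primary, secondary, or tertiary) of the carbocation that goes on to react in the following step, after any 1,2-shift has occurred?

secondary

Step 1: The π electrons of the C=C bond attack a proton of H3O⁺; Markovnikov addition places the new C–H on the less-substituted alkene carbon, so the positive charge ends up on the more-substituted carbon — a secondary carbocation. H2O is released.
No single 1,2-shift to an adjacent carbon would give a more-substituted cation, so no rearrangement occurs.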